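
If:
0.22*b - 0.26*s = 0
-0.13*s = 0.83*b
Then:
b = 0.00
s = 0.00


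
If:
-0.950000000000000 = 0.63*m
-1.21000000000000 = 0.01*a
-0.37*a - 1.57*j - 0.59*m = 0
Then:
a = -121.00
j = 29.08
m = -1.51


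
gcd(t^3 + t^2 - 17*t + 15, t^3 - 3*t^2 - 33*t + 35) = t^2 + 4*t - 5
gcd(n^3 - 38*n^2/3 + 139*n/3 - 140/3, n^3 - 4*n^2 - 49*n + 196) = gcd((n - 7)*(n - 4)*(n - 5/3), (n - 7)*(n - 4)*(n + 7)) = n^2 - 11*n + 28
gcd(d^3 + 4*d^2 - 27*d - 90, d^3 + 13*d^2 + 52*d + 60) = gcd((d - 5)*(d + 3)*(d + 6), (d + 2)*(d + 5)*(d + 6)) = d + 6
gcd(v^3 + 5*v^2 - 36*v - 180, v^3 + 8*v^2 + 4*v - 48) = v + 6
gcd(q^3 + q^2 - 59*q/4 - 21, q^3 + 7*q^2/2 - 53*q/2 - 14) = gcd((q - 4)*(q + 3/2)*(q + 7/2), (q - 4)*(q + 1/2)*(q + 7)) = q - 4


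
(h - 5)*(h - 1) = h^2 - 6*h + 5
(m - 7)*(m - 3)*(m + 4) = m^3 - 6*m^2 - 19*m + 84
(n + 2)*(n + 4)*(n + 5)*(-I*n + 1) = -I*n^4 + n^3 - 11*I*n^3 + 11*n^2 - 38*I*n^2 + 38*n - 40*I*n + 40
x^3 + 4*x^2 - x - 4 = (x - 1)*(x + 1)*(x + 4)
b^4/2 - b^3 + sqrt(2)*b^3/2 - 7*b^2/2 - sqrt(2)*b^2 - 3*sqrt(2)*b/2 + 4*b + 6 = (b/2 + sqrt(2))*(b - 3)*(b + 1)*(b - sqrt(2))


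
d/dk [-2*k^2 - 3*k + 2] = -4*k - 3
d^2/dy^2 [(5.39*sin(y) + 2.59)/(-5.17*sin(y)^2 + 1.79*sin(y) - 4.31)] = (144.068771*sin(y)^5 + 326.792081*sin(y)^4 - 1080.665971*sin(y)^3 - 596.333948*sin(y)^2 + 984.54111*sin(y) + 15.6605260000001)/(5.17*sin(y)^2 - 1.79*sin(y) + 4.31)^3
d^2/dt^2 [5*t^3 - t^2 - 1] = 30*t - 2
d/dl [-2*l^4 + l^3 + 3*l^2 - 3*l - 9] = -8*l^3 + 3*l^2 + 6*l - 3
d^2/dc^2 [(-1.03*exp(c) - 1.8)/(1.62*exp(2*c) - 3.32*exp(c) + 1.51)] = (-2.703132*exp(4*c) - 24.435432*exp(3*c) + 44.160876*exp(2*c) - 7.391276*exp(c) - 11.372263)*exp(c)/(4.251528*exp(6*c) - 26.139024*exp(5*c) + 65.457396*exp(4*c) - 85.322672*exp(3*c) + 61.012758*exp(2*c) - 22.709796*exp(c) + 3.442951)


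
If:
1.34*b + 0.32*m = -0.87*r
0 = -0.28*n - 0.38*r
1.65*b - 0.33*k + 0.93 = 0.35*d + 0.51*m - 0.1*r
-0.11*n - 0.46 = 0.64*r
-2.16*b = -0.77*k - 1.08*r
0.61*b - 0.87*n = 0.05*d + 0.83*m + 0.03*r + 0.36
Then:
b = 0.93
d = 5.05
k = 3.93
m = -1.35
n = 1.27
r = -0.94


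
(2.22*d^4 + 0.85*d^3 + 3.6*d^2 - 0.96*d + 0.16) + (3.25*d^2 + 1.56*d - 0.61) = 2.22*d^4 + 0.85*d^3 + 6.85*d^2 + 0.6*d - 0.45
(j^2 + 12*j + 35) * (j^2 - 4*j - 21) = j^4 + 8*j^3 - 34*j^2 - 392*j - 735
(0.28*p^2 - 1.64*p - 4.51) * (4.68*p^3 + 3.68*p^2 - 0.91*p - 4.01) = 1.3104*p^5 - 6.6448*p^4 - 27.3968*p^3 - 16.2272*p^2 + 10.6805*p + 18.0851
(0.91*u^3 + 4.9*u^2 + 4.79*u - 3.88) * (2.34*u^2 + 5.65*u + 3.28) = 2.1294*u^5 + 16.6075*u^4 + 41.8784*u^3 + 34.0563*u^2 - 6.2108*u - 12.7264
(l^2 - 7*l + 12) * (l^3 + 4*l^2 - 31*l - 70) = l^5 - 3*l^4 - 47*l^3 + 195*l^2 + 118*l - 840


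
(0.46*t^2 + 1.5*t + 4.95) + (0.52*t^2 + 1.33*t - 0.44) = 0.98*t^2 + 2.83*t + 4.51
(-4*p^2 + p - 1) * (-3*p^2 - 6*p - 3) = 12*p^4 + 21*p^3 + 9*p^2 + 3*p + 3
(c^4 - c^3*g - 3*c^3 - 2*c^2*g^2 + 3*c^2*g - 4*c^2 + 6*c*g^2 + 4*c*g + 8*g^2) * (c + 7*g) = c^5 + 6*c^4*g - 3*c^4 - 9*c^3*g^2 - 18*c^3*g - 4*c^3 - 14*c^2*g^3 + 27*c^2*g^2 - 24*c^2*g + 42*c*g^3 + 36*c*g^2 + 56*g^3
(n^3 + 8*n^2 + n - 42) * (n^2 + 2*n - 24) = n^5 + 10*n^4 - 7*n^3 - 232*n^2 - 108*n + 1008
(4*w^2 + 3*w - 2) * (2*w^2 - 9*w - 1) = 8*w^4 - 30*w^3 - 35*w^2 + 15*w + 2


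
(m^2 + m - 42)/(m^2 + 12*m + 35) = (m - 6)/(m + 5)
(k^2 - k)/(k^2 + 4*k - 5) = k/(k + 5)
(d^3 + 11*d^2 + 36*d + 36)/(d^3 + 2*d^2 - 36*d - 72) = (d + 3)/(d - 6)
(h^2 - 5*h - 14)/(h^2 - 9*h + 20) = (h^2 - 5*h - 14)/(h^2 - 9*h + 20)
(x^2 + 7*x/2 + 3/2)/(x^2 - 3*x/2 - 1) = (x + 3)/(x - 2)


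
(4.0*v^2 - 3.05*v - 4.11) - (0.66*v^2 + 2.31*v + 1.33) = 3.34*v^2 - 5.36*v - 5.44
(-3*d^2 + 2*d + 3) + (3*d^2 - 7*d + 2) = 5 - 5*d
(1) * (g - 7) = g - 7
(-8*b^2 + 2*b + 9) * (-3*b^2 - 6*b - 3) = 24*b^4 + 42*b^3 - 15*b^2 - 60*b - 27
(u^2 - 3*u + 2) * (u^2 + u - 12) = u^4 - 2*u^3 - 13*u^2 + 38*u - 24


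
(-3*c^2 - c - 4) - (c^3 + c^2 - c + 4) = -c^3 - 4*c^2 - 8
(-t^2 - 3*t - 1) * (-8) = 8*t^2 + 24*t + 8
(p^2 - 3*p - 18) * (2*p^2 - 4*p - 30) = 2*p^4 - 10*p^3 - 54*p^2 + 162*p + 540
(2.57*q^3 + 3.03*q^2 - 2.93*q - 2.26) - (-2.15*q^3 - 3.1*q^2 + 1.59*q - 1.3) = 4.72*q^3 + 6.13*q^2 - 4.52*q - 0.96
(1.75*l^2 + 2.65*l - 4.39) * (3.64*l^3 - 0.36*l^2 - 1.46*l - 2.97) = 6.37*l^5 + 9.016*l^4 - 19.4886*l^3 - 7.4861*l^2 - 1.4611*l + 13.0383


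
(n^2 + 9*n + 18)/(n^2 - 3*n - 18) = (n + 6)/(n - 6)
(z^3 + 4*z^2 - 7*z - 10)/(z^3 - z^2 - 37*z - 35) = (z - 2)/(z - 7)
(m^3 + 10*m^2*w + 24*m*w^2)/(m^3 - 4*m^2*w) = (m^2 + 10*m*w + 24*w^2)/(m*(m - 4*w))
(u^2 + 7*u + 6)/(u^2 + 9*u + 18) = (u + 1)/(u + 3)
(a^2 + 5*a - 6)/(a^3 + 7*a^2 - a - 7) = (a + 6)/(a^2 + 8*a + 7)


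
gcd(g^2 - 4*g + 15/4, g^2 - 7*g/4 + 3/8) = g - 3/2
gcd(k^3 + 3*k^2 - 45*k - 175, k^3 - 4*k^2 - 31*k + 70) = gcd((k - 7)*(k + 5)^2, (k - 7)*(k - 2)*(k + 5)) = k^2 - 2*k - 35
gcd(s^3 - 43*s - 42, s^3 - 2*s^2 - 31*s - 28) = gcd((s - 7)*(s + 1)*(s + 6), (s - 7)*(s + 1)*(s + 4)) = s^2 - 6*s - 7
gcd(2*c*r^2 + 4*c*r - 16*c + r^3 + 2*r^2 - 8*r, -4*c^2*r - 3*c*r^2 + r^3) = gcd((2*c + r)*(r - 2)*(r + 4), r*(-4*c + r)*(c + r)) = 1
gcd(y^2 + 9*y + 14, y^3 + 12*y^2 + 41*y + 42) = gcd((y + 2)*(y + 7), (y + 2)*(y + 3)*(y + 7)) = y^2 + 9*y + 14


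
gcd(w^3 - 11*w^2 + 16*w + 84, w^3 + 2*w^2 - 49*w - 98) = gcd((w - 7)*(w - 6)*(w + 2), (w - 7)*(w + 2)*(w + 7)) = w^2 - 5*w - 14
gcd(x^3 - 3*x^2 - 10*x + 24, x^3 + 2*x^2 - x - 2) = 1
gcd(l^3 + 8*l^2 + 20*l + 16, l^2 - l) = 1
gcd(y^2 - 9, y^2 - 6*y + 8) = 1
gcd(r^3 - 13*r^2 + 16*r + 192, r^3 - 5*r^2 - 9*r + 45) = r + 3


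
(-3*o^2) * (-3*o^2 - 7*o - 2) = 9*o^4 + 21*o^3 + 6*o^2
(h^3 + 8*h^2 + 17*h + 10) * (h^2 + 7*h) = h^5 + 15*h^4 + 73*h^3 + 129*h^2 + 70*h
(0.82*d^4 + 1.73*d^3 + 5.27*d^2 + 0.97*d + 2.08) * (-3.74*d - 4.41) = -3.0668*d^5 - 10.0864*d^4 - 27.3391*d^3 - 26.8685*d^2 - 12.0569*d - 9.1728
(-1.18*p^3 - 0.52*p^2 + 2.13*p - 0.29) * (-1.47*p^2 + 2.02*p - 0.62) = 1.7346*p^5 - 1.6192*p^4 - 3.4499*p^3 + 5.0513*p^2 - 1.9064*p + 0.1798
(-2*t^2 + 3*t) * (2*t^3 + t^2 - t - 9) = -4*t^5 + 4*t^4 + 5*t^3 + 15*t^2 - 27*t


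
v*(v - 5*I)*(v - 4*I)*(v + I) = v^4 - 8*I*v^3 - 11*v^2 - 20*I*v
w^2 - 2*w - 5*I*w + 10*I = (w - 2)*(w - 5*I)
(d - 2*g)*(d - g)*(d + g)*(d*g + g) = d^4*g - 2*d^3*g^2 + d^3*g - d^2*g^3 - 2*d^2*g^2 + 2*d*g^4 - d*g^3 + 2*g^4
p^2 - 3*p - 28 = (p - 7)*(p + 4)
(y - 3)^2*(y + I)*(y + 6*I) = y^4 - 6*y^3 + 7*I*y^3 + 3*y^2 - 42*I*y^2 + 36*y + 63*I*y - 54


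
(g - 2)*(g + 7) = g^2 + 5*g - 14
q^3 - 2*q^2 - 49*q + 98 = (q - 7)*(q - 2)*(q + 7)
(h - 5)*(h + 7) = h^2 + 2*h - 35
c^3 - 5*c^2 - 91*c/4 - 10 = (c - 8)*(c + 1/2)*(c + 5/2)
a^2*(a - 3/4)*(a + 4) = a^4 + 13*a^3/4 - 3*a^2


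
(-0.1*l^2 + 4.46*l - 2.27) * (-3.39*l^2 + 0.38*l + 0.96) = 0.339*l^4 - 15.1574*l^3 + 9.2941*l^2 + 3.419*l - 2.1792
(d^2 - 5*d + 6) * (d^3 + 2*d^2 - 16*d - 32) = d^5 - 3*d^4 - 20*d^3 + 60*d^2 + 64*d - 192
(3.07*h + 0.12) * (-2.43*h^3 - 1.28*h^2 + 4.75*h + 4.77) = -7.4601*h^4 - 4.2212*h^3 + 14.4289*h^2 + 15.2139*h + 0.5724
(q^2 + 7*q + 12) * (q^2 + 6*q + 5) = q^4 + 13*q^3 + 59*q^2 + 107*q + 60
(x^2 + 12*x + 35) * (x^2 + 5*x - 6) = x^4 + 17*x^3 + 89*x^2 + 103*x - 210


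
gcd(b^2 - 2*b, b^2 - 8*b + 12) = b - 2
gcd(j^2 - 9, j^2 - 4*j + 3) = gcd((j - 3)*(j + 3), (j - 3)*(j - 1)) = j - 3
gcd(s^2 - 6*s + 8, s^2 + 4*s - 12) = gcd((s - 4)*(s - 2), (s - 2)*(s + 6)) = s - 2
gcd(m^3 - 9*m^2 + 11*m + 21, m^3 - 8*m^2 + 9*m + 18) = m^2 - 2*m - 3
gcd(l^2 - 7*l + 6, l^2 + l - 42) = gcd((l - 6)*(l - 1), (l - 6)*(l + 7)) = l - 6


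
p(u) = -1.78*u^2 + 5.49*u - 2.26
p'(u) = 5.49 - 3.56*u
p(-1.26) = -12.00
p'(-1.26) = 9.98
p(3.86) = -7.59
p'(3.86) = -8.25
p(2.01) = 1.58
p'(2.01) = -1.67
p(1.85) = 1.80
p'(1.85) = -1.10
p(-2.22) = -23.22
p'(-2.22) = 13.39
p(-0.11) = -2.89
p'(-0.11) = 5.88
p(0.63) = 0.49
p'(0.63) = 3.25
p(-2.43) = -26.11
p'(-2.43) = 14.14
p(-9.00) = -195.85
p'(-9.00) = 37.53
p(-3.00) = -34.75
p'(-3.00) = 16.17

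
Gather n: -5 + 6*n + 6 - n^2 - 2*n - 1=-n^2 + 4*n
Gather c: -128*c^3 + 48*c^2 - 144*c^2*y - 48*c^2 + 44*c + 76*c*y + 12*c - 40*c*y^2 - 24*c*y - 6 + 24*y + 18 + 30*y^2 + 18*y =-128*c^3 - 144*c^2*y + c*(-40*y^2 + 52*y + 56) + 30*y^2 + 42*y + 12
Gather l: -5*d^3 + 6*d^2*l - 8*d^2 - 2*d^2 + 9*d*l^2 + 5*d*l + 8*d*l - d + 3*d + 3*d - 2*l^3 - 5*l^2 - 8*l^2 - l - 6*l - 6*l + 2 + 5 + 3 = -5*d^3 - 10*d^2 + 5*d - 2*l^3 + l^2*(9*d - 13) + l*(6*d^2 + 13*d - 13) + 10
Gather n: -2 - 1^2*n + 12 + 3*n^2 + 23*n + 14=3*n^2 + 22*n + 24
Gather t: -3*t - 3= -3*t - 3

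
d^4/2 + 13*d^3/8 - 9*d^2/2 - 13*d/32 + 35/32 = (d/2 + 1/4)*(d - 7/4)*(d - 1/2)*(d + 5)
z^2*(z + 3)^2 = z^4 + 6*z^3 + 9*z^2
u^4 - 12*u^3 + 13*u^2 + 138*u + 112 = (u - 8)*(u - 7)*(u + 1)*(u + 2)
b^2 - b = b*(b - 1)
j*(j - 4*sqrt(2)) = j^2 - 4*sqrt(2)*j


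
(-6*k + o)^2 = 36*k^2 - 12*k*o + o^2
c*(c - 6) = c^2 - 6*c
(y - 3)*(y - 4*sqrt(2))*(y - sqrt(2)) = y^3 - 5*sqrt(2)*y^2 - 3*y^2 + 8*y + 15*sqrt(2)*y - 24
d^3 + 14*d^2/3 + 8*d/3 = d*(d + 2/3)*(d + 4)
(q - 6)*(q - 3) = q^2 - 9*q + 18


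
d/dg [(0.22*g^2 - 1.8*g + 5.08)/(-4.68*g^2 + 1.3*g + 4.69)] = (-8.138*g^2 + 49.6124*g - 15.046)/(21.9024*g^4 - 12.168*g^3 - 42.2084*g^2 + 12.194*g + 21.9961)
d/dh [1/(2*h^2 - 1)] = -4*h/(2*h^2 - 1)^2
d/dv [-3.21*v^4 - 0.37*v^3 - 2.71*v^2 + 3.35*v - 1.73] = -12.84*v^3 - 1.11*v^2 - 5.42*v + 3.35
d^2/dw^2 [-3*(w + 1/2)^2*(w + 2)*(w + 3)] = -36*w^2 - 108*w - 135/2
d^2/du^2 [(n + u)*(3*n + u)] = 2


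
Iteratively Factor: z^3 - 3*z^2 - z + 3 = (z - 3)*(z^2 - 1) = (z - 3)*(z - 1)*(z + 1)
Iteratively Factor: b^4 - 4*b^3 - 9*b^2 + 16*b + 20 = (b + 1)*(b^3 - 5*b^2 - 4*b + 20) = (b + 1)*(b + 2)*(b^2 - 7*b + 10) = (b - 5)*(b + 1)*(b + 2)*(b - 2)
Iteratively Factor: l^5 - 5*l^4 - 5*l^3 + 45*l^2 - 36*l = (l - 4)*(l^4 - l^3 - 9*l^2 + 9*l) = (l - 4)*(l - 3)*(l^3 + 2*l^2 - 3*l) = (l - 4)*(l - 3)*(l - 1)*(l^2 + 3*l) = l*(l - 4)*(l - 3)*(l - 1)*(l + 3)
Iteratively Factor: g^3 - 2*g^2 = (g)*(g^2 - 2*g) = g*(g - 2)*(g)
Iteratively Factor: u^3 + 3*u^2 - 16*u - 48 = (u + 3)*(u^2 - 16) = (u + 3)*(u + 4)*(u - 4)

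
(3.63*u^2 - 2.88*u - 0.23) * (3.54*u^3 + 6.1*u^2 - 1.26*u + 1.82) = 12.8502*u^5 + 11.9478*u^4 - 22.956*u^3 + 8.8324*u^2 - 4.9518*u - 0.4186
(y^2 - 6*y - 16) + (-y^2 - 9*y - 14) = -15*y - 30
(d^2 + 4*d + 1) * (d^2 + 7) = d^4 + 4*d^3 + 8*d^2 + 28*d + 7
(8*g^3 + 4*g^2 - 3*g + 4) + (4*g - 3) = 8*g^3 + 4*g^2 + g + 1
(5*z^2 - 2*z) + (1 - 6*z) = 5*z^2 - 8*z + 1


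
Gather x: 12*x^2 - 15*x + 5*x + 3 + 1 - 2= 12*x^2 - 10*x + 2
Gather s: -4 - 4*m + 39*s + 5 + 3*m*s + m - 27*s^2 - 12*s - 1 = -3*m - 27*s^2 + s*(3*m + 27)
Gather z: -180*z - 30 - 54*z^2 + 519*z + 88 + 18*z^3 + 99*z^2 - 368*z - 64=18*z^3 + 45*z^2 - 29*z - 6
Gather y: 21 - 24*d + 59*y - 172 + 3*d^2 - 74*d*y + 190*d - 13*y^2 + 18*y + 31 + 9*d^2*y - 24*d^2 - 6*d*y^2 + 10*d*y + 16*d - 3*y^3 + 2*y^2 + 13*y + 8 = -21*d^2 + 182*d - 3*y^3 + y^2*(-6*d - 11) + y*(9*d^2 - 64*d + 90) - 112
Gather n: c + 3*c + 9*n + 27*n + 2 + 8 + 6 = 4*c + 36*n + 16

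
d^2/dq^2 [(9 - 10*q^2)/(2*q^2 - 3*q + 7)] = 2*(-60*q^3 + 528*q^2 - 162*q - 535)/(8*q^6 - 36*q^5 + 138*q^4 - 279*q^3 + 483*q^2 - 441*q + 343)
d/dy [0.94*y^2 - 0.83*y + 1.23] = 1.88*y - 0.83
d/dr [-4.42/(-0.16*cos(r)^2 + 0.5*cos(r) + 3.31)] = (1.4144*cos(r) - 2.21)*sin(r)/(-0.16*cos(r)^2 + 0.5*cos(r) + 3.31)^2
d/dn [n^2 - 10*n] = 2*n - 10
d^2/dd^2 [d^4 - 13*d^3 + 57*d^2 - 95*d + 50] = 12*d^2 - 78*d + 114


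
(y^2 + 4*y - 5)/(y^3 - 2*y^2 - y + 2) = (y + 5)/(y^2 - y - 2)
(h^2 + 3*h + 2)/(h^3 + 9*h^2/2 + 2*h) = 2*(h^2 + 3*h + 2)/(h*(2*h^2 + 9*h + 4))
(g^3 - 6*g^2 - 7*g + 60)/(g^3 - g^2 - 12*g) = (g - 5)/g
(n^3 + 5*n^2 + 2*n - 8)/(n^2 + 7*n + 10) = (n^2 + 3*n - 4)/(n + 5)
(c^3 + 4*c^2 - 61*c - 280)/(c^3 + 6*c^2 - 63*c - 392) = (c + 5)/(c + 7)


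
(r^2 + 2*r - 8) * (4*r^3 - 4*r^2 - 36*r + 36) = 4*r^5 + 4*r^4 - 76*r^3 - 4*r^2 + 360*r - 288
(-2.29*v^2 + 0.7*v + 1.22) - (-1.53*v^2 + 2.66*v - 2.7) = -0.76*v^2 - 1.96*v + 3.92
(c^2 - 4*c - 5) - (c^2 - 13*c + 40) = 9*c - 45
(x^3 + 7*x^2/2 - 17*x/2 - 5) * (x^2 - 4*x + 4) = x^5 - x^4/2 - 37*x^3/2 + 43*x^2 - 14*x - 20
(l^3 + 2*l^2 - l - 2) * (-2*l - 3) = -2*l^4 - 7*l^3 - 4*l^2 + 7*l + 6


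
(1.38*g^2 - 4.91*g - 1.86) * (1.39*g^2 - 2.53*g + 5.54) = 1.9182*g^4 - 10.3163*g^3 + 17.4821*g^2 - 22.4956*g - 10.3044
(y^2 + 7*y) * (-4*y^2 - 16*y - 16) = -4*y^4 - 44*y^3 - 128*y^2 - 112*y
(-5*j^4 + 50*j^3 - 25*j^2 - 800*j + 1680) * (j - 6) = -5*j^5 + 80*j^4 - 325*j^3 - 650*j^2 + 6480*j - 10080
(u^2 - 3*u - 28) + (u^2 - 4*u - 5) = 2*u^2 - 7*u - 33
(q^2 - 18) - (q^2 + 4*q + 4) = -4*q - 22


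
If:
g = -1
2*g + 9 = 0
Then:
No Solution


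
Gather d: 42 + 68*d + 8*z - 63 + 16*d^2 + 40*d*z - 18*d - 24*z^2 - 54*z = 16*d^2 + d*(40*z + 50) - 24*z^2 - 46*z - 21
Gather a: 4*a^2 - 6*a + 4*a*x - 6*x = 4*a^2 + a*(4*x - 6) - 6*x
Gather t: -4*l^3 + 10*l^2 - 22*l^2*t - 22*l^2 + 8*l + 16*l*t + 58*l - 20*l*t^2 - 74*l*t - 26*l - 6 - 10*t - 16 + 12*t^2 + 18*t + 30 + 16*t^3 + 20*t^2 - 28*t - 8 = -4*l^3 - 12*l^2 + 40*l + 16*t^3 + t^2*(32 - 20*l) + t*(-22*l^2 - 58*l - 20)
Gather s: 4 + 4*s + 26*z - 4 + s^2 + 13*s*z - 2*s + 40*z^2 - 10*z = s^2 + s*(13*z + 2) + 40*z^2 + 16*z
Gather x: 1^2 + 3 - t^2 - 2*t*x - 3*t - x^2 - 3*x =-t^2 - 3*t - x^2 + x*(-2*t - 3) + 4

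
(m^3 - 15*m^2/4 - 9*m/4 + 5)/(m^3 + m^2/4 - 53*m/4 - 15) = (m - 1)/(m + 3)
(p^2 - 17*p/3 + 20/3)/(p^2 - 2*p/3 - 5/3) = (p - 4)/(p + 1)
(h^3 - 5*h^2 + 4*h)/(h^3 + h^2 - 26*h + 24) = h/(h + 6)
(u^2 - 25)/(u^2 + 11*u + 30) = (u - 5)/(u + 6)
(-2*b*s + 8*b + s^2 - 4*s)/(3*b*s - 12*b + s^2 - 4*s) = (-2*b + s)/(3*b + s)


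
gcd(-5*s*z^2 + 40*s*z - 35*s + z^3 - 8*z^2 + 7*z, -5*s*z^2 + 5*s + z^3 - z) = -5*s*z + 5*s + z^2 - z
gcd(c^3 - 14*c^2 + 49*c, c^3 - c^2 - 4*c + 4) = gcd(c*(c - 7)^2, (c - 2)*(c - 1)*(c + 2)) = 1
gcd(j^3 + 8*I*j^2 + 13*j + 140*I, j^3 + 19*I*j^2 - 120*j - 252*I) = j + 7*I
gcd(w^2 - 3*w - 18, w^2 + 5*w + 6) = w + 3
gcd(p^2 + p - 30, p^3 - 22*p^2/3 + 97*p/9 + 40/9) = p - 5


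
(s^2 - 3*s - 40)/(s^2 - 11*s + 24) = (s + 5)/(s - 3)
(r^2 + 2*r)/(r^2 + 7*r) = (r + 2)/(r + 7)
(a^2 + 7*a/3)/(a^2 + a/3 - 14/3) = a/(a - 2)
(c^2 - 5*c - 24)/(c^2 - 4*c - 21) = (c - 8)/(c - 7)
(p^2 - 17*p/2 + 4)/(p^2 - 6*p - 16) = (p - 1/2)/(p + 2)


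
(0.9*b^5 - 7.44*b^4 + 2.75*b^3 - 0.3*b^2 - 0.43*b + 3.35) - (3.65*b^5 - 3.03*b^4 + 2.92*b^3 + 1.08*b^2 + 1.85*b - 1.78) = -2.75*b^5 - 4.41*b^4 - 0.17*b^3 - 1.38*b^2 - 2.28*b + 5.13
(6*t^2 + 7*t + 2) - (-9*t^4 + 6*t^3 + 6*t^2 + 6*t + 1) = 9*t^4 - 6*t^3 + t + 1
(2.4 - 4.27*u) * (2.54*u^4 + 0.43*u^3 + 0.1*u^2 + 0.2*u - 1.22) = -10.8458*u^5 + 4.2599*u^4 + 0.605*u^3 - 0.614*u^2 + 5.6894*u - 2.928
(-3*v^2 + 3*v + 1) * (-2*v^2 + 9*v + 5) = 6*v^4 - 33*v^3 + 10*v^2 + 24*v + 5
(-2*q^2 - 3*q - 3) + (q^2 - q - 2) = -q^2 - 4*q - 5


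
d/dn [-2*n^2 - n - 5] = -4*n - 1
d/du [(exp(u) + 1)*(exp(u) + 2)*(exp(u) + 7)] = (3*exp(2*u) + 20*exp(u) + 23)*exp(u)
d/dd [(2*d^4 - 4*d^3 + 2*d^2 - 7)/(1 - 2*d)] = 2*(-6*d^4 + 12*d^3 - 8*d^2 + 2*d - 7)/(4*d^2 - 4*d + 1)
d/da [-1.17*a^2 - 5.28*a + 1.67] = -2.34*a - 5.28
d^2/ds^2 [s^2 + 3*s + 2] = 2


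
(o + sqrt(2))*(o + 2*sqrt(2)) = o^2 + 3*sqrt(2)*o + 4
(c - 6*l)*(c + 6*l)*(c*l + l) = c^3*l + c^2*l - 36*c*l^3 - 36*l^3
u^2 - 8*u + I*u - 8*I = (u - 8)*(u + I)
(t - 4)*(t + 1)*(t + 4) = t^3 + t^2 - 16*t - 16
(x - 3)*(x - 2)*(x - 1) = x^3 - 6*x^2 + 11*x - 6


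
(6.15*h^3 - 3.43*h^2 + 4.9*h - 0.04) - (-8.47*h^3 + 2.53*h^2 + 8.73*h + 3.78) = 14.62*h^3 - 5.96*h^2 - 3.83*h - 3.82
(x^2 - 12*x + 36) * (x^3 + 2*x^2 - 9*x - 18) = x^5 - 10*x^4 + 3*x^3 + 162*x^2 - 108*x - 648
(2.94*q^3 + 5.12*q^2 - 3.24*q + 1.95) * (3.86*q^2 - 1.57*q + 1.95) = 11.3484*q^5 + 15.1474*q^4 - 14.8118*q^3 + 22.5978*q^2 - 9.3795*q + 3.8025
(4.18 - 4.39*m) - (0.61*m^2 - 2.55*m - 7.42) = -0.61*m^2 - 1.84*m + 11.6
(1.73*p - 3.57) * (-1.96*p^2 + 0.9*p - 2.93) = -3.3908*p^3 + 8.5542*p^2 - 8.2819*p + 10.4601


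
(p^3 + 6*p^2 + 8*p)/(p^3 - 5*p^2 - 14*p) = (p + 4)/(p - 7)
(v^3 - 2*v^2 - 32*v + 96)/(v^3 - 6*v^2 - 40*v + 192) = (v - 4)/(v - 8)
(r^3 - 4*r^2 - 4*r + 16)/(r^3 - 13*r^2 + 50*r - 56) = (r + 2)/(r - 7)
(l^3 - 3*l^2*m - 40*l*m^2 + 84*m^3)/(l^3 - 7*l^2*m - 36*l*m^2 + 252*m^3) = (l - 2*m)/(l - 6*m)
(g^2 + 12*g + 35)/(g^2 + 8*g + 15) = (g + 7)/(g + 3)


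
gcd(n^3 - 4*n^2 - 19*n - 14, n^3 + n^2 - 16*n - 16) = n + 1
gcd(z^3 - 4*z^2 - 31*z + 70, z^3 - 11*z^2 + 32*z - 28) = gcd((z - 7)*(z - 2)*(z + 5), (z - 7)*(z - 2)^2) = z^2 - 9*z + 14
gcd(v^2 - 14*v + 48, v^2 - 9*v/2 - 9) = v - 6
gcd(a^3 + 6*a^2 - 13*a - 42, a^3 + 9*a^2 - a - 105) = a^2 + 4*a - 21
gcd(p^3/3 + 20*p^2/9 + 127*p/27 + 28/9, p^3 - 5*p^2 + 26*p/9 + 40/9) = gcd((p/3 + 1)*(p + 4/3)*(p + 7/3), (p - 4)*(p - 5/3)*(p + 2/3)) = 1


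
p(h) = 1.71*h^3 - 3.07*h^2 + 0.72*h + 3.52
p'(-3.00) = 65.31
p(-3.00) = -72.44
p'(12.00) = 665.76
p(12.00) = 2524.96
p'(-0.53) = 5.42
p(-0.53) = 2.02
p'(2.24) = 12.71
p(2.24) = 8.95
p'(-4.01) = 107.83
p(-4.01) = -159.00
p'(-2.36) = 43.78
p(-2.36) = -37.75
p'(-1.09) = 13.51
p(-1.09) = -3.13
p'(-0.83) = 9.35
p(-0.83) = -0.17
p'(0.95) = -0.48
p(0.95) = 2.90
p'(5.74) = 134.50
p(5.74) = 229.90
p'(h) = 5.13*h^2 - 6.14*h + 0.72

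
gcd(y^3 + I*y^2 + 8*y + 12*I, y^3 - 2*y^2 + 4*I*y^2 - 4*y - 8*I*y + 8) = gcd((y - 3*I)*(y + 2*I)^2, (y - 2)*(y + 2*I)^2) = y^2 + 4*I*y - 4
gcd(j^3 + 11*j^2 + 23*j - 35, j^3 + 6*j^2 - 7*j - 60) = j + 5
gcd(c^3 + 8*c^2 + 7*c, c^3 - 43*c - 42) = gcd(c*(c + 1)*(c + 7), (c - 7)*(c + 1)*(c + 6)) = c + 1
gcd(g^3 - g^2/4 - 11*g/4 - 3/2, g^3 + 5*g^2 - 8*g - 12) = g^2 - g - 2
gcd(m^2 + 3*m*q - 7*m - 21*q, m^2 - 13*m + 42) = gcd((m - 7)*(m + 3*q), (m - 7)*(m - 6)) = m - 7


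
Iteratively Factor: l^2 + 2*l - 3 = (l - 1)*(l + 3)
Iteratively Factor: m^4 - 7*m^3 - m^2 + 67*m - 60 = (m - 1)*(m^3 - 6*m^2 - 7*m + 60) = (m - 5)*(m - 1)*(m^2 - m - 12) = (m - 5)*(m - 1)*(m + 3)*(m - 4)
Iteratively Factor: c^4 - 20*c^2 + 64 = (c + 2)*(c^3 - 2*c^2 - 16*c + 32) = (c - 4)*(c + 2)*(c^2 + 2*c - 8) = (c - 4)*(c + 2)*(c + 4)*(c - 2)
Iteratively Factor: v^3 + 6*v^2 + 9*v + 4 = (v + 4)*(v^2 + 2*v + 1) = (v + 1)*(v + 4)*(v + 1)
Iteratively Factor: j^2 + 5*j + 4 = (j + 4)*(j + 1)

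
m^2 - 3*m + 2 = (m - 2)*(m - 1)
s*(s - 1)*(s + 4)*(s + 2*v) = s^4 + 2*s^3*v + 3*s^3 + 6*s^2*v - 4*s^2 - 8*s*v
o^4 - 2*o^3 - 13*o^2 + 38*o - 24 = (o - 3)*(o - 2)*(o - 1)*(o + 4)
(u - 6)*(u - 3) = u^2 - 9*u + 18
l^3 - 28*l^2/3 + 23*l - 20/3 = (l - 5)*(l - 4)*(l - 1/3)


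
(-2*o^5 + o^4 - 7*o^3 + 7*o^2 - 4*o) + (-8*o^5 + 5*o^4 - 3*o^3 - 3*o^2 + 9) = -10*o^5 + 6*o^4 - 10*o^3 + 4*o^2 - 4*o + 9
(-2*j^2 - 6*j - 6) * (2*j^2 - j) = -4*j^4 - 10*j^3 - 6*j^2 + 6*j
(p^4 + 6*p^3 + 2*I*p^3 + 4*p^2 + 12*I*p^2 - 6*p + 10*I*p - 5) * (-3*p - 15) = -3*p^5 - 33*p^4 - 6*I*p^4 - 102*p^3 - 66*I*p^3 - 42*p^2 - 210*I*p^2 + 105*p - 150*I*p + 75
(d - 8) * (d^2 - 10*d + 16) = d^3 - 18*d^2 + 96*d - 128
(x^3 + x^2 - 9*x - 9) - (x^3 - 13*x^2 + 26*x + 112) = 14*x^2 - 35*x - 121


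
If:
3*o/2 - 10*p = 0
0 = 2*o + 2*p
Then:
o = 0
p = 0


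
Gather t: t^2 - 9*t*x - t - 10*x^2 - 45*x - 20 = t^2 + t*(-9*x - 1) - 10*x^2 - 45*x - 20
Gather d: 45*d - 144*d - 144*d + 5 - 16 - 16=-243*d - 27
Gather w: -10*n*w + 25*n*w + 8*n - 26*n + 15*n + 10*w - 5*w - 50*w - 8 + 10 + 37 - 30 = -3*n + w*(15*n - 45) + 9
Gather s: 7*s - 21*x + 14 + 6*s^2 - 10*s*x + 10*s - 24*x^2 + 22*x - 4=6*s^2 + s*(17 - 10*x) - 24*x^2 + x + 10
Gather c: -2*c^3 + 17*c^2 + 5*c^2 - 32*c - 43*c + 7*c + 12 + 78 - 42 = -2*c^3 + 22*c^2 - 68*c + 48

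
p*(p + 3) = p^2 + 3*p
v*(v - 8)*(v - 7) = v^3 - 15*v^2 + 56*v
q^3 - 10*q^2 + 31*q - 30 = (q - 5)*(q - 3)*(q - 2)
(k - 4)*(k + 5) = k^2 + k - 20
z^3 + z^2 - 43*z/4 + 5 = (z - 5/2)*(z - 1/2)*(z + 4)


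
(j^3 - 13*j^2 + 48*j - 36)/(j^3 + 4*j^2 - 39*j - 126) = (j^2 - 7*j + 6)/(j^2 + 10*j + 21)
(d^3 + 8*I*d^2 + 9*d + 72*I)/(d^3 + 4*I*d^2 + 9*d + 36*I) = (d + 8*I)/(d + 4*I)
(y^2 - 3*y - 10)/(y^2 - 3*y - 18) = (-y^2 + 3*y + 10)/(-y^2 + 3*y + 18)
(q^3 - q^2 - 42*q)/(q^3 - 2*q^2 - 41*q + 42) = q/(q - 1)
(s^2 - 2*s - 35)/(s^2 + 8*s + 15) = (s - 7)/(s + 3)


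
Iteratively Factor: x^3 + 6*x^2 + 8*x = (x + 2)*(x^2 + 4*x) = x*(x + 2)*(x + 4)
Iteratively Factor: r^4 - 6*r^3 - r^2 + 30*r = (r + 2)*(r^3 - 8*r^2 + 15*r) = (r - 5)*(r + 2)*(r^2 - 3*r) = (r - 5)*(r - 3)*(r + 2)*(r)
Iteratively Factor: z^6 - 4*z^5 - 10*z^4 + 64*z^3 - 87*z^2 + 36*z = (z - 1)*(z^5 - 3*z^4 - 13*z^3 + 51*z^2 - 36*z) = (z - 3)*(z - 1)*(z^4 - 13*z^2 + 12*z) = (z - 3)*(z - 1)^2*(z^3 + z^2 - 12*z) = (z - 3)*(z - 1)^2*(z + 4)*(z^2 - 3*z) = z*(z - 3)*(z - 1)^2*(z + 4)*(z - 3)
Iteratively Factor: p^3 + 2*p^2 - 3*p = (p + 3)*(p^2 - p) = p*(p + 3)*(p - 1)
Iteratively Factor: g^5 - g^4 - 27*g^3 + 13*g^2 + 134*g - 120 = (g + 3)*(g^4 - 4*g^3 - 15*g^2 + 58*g - 40) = (g + 3)*(g + 4)*(g^3 - 8*g^2 + 17*g - 10) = (g - 2)*(g + 3)*(g + 4)*(g^2 - 6*g + 5) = (g - 5)*(g - 2)*(g + 3)*(g + 4)*(g - 1)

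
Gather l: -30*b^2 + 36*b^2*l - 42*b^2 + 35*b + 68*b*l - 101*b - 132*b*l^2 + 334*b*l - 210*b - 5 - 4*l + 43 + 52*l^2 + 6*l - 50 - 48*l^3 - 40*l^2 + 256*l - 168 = -72*b^2 - 276*b - 48*l^3 + l^2*(12 - 132*b) + l*(36*b^2 + 402*b + 258) - 180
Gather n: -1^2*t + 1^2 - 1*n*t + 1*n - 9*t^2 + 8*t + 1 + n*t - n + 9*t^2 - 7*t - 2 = 0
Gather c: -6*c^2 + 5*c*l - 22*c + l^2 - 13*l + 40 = -6*c^2 + c*(5*l - 22) + l^2 - 13*l + 40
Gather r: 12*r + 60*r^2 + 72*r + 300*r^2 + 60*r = 360*r^2 + 144*r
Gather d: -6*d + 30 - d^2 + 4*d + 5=-d^2 - 2*d + 35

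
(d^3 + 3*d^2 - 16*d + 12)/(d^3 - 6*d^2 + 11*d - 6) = (d + 6)/(d - 3)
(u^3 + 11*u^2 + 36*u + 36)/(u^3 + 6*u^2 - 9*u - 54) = (u + 2)/(u - 3)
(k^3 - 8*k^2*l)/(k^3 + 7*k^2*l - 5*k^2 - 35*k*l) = k*(k - 8*l)/(k^2 + 7*k*l - 5*k - 35*l)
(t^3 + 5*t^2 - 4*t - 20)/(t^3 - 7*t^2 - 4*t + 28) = (t + 5)/(t - 7)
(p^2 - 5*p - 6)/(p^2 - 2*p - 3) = (p - 6)/(p - 3)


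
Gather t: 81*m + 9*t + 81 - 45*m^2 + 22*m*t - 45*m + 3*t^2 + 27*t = -45*m^2 + 36*m + 3*t^2 + t*(22*m + 36) + 81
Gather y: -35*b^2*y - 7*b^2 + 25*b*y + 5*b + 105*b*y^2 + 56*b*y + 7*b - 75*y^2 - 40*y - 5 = -7*b^2 + 12*b + y^2*(105*b - 75) + y*(-35*b^2 + 81*b - 40) - 5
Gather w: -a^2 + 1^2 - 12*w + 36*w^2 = -a^2 + 36*w^2 - 12*w + 1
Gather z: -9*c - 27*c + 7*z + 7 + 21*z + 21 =-36*c + 28*z + 28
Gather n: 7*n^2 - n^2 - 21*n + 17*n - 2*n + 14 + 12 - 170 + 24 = 6*n^2 - 6*n - 120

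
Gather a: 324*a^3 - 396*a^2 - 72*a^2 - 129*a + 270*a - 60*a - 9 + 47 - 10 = 324*a^3 - 468*a^2 + 81*a + 28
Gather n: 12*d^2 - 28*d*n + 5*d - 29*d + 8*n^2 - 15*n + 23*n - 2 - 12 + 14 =12*d^2 - 24*d + 8*n^2 + n*(8 - 28*d)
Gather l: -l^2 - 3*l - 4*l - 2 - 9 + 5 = -l^2 - 7*l - 6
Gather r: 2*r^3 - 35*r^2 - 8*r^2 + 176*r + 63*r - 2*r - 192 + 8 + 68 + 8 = 2*r^3 - 43*r^2 + 237*r - 108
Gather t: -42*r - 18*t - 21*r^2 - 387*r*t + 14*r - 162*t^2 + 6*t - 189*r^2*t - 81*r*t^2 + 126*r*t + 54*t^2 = -21*r^2 - 28*r + t^2*(-81*r - 108) + t*(-189*r^2 - 261*r - 12)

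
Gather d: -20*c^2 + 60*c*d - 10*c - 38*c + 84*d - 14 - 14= -20*c^2 - 48*c + d*(60*c + 84) - 28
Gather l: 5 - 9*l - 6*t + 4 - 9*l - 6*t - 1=-18*l - 12*t + 8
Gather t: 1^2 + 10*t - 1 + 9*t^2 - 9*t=9*t^2 + t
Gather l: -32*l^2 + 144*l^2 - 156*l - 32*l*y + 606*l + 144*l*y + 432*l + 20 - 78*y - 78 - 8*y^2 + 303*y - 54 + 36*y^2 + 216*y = 112*l^2 + l*(112*y + 882) + 28*y^2 + 441*y - 112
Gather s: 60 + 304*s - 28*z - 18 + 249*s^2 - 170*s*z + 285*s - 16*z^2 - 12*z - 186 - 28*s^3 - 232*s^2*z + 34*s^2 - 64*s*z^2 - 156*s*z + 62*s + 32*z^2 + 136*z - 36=-28*s^3 + s^2*(283 - 232*z) + s*(-64*z^2 - 326*z + 651) + 16*z^2 + 96*z - 180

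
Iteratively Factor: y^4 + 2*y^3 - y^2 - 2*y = (y - 1)*(y^3 + 3*y^2 + 2*y) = (y - 1)*(y + 1)*(y^2 + 2*y) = (y - 1)*(y + 1)*(y + 2)*(y)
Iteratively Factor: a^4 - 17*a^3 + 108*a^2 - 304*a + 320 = (a - 4)*(a^3 - 13*a^2 + 56*a - 80) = (a - 4)^2*(a^2 - 9*a + 20) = (a - 5)*(a - 4)^2*(a - 4)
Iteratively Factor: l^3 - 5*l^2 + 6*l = (l - 2)*(l^2 - 3*l) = l*(l - 2)*(l - 3)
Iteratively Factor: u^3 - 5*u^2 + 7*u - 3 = (u - 1)*(u^2 - 4*u + 3) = (u - 3)*(u - 1)*(u - 1)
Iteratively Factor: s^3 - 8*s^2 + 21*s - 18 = (s - 2)*(s^2 - 6*s + 9) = (s - 3)*(s - 2)*(s - 3)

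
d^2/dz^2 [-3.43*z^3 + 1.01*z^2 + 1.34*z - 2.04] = 2.02 - 20.58*z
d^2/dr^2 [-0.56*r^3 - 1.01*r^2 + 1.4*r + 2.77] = -3.36*r - 2.02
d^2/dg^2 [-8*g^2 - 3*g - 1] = -16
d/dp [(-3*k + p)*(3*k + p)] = 2*p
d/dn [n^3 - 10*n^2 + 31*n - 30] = 3*n^2 - 20*n + 31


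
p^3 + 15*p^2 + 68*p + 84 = (p + 2)*(p + 6)*(p + 7)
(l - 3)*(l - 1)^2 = l^3 - 5*l^2 + 7*l - 3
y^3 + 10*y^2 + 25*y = y*(y + 5)^2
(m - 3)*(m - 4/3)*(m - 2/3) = m^3 - 5*m^2 + 62*m/9 - 8/3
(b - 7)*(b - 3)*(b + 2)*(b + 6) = b^4 - 2*b^3 - 47*b^2 + 48*b + 252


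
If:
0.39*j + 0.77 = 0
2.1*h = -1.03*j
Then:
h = 0.97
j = -1.97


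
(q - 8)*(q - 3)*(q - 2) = q^3 - 13*q^2 + 46*q - 48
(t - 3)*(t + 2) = t^2 - t - 6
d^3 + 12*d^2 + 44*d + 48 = (d + 2)*(d + 4)*(d + 6)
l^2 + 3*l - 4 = (l - 1)*(l + 4)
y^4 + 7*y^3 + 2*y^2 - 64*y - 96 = (y - 3)*(y + 2)*(y + 4)^2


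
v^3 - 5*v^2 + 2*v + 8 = (v - 4)*(v - 2)*(v + 1)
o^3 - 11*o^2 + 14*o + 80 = (o - 8)*(o - 5)*(o + 2)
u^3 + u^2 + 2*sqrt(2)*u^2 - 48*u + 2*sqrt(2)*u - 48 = (u + 1)*(u - 4*sqrt(2))*(u + 6*sqrt(2))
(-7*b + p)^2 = 49*b^2 - 14*b*p + p^2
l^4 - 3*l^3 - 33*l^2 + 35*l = l*(l - 7)*(l - 1)*(l + 5)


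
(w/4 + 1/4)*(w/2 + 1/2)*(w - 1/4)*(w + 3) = w^4/8 + 19*w^3/32 + 23*w^2/32 + 5*w/32 - 3/32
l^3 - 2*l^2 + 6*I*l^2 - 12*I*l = l*(l - 2)*(l + 6*I)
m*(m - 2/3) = m^2 - 2*m/3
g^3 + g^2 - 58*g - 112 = (g - 8)*(g + 2)*(g + 7)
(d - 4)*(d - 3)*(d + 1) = d^3 - 6*d^2 + 5*d + 12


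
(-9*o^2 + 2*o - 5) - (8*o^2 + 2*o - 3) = -17*o^2 - 2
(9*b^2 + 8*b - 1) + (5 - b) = 9*b^2 + 7*b + 4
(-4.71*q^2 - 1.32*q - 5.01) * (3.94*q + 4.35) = -18.5574*q^3 - 25.6893*q^2 - 25.4814*q - 21.7935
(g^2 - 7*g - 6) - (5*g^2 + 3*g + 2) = -4*g^2 - 10*g - 8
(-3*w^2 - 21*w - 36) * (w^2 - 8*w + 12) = -3*w^4 + 3*w^3 + 96*w^2 + 36*w - 432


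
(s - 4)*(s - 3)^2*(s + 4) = s^4 - 6*s^3 - 7*s^2 + 96*s - 144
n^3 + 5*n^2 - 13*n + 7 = (n - 1)^2*(n + 7)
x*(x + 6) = x^2 + 6*x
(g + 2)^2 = g^2 + 4*g + 4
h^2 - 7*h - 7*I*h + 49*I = (h - 7)*(h - 7*I)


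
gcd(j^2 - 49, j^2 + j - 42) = j + 7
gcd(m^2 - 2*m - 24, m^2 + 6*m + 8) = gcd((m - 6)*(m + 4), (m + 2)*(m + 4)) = m + 4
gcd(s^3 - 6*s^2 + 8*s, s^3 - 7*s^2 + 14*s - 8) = s^2 - 6*s + 8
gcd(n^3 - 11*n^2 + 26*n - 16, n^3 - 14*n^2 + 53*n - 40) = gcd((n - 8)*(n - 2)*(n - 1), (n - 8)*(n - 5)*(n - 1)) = n^2 - 9*n + 8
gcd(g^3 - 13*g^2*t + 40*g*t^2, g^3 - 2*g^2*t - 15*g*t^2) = -g^2 + 5*g*t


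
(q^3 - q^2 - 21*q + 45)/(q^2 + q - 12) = (q^2 + 2*q - 15)/(q + 4)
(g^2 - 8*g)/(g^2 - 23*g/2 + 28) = 2*g/(2*g - 7)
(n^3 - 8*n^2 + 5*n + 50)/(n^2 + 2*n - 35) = (n^2 - 3*n - 10)/(n + 7)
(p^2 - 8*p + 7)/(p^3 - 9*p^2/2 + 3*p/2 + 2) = 2*(p - 7)/(2*p^2 - 7*p - 4)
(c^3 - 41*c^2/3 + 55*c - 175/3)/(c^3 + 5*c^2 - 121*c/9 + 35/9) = 3*(c^2 - 12*c + 35)/(3*c^2 + 20*c - 7)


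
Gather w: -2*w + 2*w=0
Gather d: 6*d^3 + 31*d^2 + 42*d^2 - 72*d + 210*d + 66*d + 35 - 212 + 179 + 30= 6*d^3 + 73*d^2 + 204*d + 32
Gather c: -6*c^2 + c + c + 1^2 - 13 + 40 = -6*c^2 + 2*c + 28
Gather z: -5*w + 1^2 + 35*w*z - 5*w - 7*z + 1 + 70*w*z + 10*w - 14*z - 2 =z*(105*w - 21)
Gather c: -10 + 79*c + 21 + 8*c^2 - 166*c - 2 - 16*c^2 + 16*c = -8*c^2 - 71*c + 9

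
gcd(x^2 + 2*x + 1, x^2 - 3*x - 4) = x + 1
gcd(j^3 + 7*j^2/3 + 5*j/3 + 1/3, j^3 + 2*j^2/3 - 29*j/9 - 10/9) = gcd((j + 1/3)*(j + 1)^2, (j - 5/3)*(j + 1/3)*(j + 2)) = j + 1/3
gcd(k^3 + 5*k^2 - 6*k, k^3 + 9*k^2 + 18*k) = k^2 + 6*k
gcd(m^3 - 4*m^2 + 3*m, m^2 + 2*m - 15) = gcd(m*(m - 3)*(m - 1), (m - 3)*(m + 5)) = m - 3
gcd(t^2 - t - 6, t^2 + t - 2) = t + 2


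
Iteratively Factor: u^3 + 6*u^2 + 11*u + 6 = (u + 1)*(u^2 + 5*u + 6) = (u + 1)*(u + 3)*(u + 2)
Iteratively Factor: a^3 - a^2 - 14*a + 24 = (a - 3)*(a^2 + 2*a - 8) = (a - 3)*(a + 4)*(a - 2)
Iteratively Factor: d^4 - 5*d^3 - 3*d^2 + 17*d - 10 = (d - 1)*(d^3 - 4*d^2 - 7*d + 10) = (d - 5)*(d - 1)*(d^2 + d - 2) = (d - 5)*(d - 1)^2*(d + 2)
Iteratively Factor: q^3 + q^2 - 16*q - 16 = (q + 1)*(q^2 - 16) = (q + 1)*(q + 4)*(q - 4)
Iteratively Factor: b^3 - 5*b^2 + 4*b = (b)*(b^2 - 5*b + 4) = b*(b - 1)*(b - 4)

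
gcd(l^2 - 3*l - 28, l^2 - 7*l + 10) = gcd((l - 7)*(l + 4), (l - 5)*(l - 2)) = 1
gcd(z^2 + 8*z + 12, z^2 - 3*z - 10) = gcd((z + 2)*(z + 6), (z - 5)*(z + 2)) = z + 2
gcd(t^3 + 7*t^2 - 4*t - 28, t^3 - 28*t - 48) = t + 2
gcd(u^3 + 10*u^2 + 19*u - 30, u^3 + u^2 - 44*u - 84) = u + 6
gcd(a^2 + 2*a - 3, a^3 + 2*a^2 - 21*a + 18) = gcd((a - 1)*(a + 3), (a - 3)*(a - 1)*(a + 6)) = a - 1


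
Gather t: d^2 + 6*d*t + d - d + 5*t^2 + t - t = d^2 + 6*d*t + 5*t^2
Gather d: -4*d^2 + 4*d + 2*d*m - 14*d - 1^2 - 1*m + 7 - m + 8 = -4*d^2 + d*(2*m - 10) - 2*m + 14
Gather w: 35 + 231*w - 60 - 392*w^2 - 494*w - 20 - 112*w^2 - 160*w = -504*w^2 - 423*w - 45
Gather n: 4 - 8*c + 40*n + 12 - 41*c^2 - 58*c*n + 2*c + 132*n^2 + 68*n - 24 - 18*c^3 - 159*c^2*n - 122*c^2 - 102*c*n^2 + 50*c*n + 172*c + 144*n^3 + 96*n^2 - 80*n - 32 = -18*c^3 - 163*c^2 + 166*c + 144*n^3 + n^2*(228 - 102*c) + n*(-159*c^2 - 8*c + 28) - 40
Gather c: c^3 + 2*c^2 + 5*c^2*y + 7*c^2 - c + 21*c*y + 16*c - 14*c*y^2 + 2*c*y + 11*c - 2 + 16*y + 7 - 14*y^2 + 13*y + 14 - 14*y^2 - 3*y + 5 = c^3 + c^2*(5*y + 9) + c*(-14*y^2 + 23*y + 26) - 28*y^2 + 26*y + 24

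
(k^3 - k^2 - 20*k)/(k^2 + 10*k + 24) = k*(k - 5)/(k + 6)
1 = 1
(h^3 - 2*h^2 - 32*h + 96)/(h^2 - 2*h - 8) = (h^2 + 2*h - 24)/(h + 2)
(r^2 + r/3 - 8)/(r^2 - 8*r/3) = (r + 3)/r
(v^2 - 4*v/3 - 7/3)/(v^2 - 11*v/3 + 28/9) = 3*(v + 1)/(3*v - 4)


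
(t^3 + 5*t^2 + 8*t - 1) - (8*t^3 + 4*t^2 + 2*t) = -7*t^3 + t^2 + 6*t - 1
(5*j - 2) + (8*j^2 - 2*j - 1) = 8*j^2 + 3*j - 3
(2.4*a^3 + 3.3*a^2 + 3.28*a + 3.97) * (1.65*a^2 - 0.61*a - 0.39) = 3.96*a^5 + 3.981*a^4 + 2.463*a^3 + 3.2627*a^2 - 3.7009*a - 1.5483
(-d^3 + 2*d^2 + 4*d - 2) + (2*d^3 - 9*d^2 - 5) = d^3 - 7*d^2 + 4*d - 7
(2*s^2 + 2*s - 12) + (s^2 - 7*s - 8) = 3*s^2 - 5*s - 20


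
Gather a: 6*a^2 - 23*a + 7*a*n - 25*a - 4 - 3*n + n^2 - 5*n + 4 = 6*a^2 + a*(7*n - 48) + n^2 - 8*n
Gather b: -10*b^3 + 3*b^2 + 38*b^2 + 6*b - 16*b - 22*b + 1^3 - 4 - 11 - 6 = -10*b^3 + 41*b^2 - 32*b - 20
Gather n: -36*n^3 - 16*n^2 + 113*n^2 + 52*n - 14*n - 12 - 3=-36*n^3 + 97*n^2 + 38*n - 15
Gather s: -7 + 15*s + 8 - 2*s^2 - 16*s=-2*s^2 - s + 1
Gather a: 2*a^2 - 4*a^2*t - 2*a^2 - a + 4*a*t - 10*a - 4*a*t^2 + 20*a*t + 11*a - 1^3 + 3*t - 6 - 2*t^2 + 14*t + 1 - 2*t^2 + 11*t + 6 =-4*a^2*t + a*(-4*t^2 + 24*t) - 4*t^2 + 28*t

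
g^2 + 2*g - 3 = (g - 1)*(g + 3)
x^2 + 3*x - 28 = (x - 4)*(x + 7)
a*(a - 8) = a^2 - 8*a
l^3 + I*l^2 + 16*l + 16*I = (l - 4*I)*(l + I)*(l + 4*I)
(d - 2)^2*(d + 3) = d^3 - d^2 - 8*d + 12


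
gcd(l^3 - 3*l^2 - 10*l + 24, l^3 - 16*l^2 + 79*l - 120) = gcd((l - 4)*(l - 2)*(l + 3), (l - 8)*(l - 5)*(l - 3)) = 1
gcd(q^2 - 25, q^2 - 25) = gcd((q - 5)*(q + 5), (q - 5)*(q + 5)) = q^2 - 25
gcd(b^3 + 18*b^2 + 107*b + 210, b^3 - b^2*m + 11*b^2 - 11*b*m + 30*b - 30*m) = b^2 + 11*b + 30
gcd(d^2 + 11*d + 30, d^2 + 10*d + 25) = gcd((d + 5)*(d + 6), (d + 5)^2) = d + 5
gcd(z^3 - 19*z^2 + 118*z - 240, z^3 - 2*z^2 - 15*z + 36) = 1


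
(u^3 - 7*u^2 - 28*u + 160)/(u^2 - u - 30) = (u^2 - 12*u + 32)/(u - 6)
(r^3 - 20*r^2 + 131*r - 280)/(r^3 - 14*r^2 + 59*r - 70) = (r - 8)/(r - 2)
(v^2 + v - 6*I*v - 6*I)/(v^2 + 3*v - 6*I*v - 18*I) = (v + 1)/(v + 3)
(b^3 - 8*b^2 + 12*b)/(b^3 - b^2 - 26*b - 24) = b*(b - 2)/(b^2 + 5*b + 4)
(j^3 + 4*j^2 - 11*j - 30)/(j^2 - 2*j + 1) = (j^3 + 4*j^2 - 11*j - 30)/(j^2 - 2*j + 1)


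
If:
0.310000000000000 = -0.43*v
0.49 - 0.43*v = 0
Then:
No Solution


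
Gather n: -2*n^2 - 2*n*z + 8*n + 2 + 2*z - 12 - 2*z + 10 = -2*n^2 + n*(8 - 2*z)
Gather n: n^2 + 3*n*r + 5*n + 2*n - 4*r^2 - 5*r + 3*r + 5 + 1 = n^2 + n*(3*r + 7) - 4*r^2 - 2*r + 6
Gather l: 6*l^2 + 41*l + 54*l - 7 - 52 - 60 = 6*l^2 + 95*l - 119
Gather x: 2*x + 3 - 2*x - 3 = 0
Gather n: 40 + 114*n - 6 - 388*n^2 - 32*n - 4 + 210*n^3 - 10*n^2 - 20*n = 210*n^3 - 398*n^2 + 62*n + 30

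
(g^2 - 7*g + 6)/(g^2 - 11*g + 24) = (g^2 - 7*g + 6)/(g^2 - 11*g + 24)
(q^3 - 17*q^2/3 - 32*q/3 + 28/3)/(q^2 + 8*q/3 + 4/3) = (3*q^2 - 23*q + 14)/(3*q + 2)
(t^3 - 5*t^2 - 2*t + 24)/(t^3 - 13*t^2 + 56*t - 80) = (t^2 - t - 6)/(t^2 - 9*t + 20)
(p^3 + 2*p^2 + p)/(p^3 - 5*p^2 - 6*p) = (p + 1)/(p - 6)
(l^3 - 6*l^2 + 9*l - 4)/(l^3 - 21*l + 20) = (l - 1)/(l + 5)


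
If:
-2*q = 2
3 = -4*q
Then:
No Solution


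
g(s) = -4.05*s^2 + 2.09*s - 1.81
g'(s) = 2.09 - 8.1*s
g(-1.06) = -8.58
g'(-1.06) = 10.68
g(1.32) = -6.11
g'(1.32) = -8.60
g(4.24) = -65.76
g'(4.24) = -32.25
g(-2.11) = -24.25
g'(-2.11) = 19.18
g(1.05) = -4.08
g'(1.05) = -6.42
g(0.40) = -1.62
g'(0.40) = -1.15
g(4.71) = -81.81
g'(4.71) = -36.06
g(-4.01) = -75.32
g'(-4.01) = 34.57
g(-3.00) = -44.53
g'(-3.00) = 26.39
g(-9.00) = -348.67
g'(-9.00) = 74.99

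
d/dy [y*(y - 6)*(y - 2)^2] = 4*y^3 - 30*y^2 + 56*y - 24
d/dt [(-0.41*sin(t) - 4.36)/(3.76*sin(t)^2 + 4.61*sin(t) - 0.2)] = (1.5416*sin(t)^2 + 32.7872*sin(t) + 20.1816)*cos(t)/(14.1376*sin(t)^4 + 34.6672*sin(t)^3 + 19.7481*sin(t)^2 - 1.844*sin(t) + 0.04)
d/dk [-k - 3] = -1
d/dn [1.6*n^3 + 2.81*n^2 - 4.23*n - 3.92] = 4.8*n^2 + 5.62*n - 4.23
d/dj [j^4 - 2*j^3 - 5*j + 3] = 4*j^3 - 6*j^2 - 5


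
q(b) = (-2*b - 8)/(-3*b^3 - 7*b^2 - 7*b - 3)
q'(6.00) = -0.00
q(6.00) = 0.02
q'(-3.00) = -0.13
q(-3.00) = -0.06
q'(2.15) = -0.13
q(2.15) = 0.15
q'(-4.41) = -0.01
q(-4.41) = 0.01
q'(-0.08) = -6.74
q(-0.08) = 3.16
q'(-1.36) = -21.21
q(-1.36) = -4.72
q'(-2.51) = -0.38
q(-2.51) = -0.17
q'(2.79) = -0.06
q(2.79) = 0.10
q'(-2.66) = -0.26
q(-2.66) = -0.12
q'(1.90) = -0.17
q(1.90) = 0.19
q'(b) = (-2*b - 8)*(9*b^2 + 14*b + 7)/(-3*b^3 - 7*b^2 - 7*b - 3)^2 - 2/(-3*b^3 - 7*b^2 - 7*b - 3)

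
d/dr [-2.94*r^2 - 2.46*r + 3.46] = -5.88*r - 2.46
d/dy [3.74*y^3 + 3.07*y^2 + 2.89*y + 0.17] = 11.22*y^2 + 6.14*y + 2.89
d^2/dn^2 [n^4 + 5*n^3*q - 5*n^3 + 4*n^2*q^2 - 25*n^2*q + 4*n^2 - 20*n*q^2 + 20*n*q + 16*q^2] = 12*n^2 + 30*n*q - 30*n + 8*q^2 - 50*q + 8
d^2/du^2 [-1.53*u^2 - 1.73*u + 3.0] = -3.06000000000000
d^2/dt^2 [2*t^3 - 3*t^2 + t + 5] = 12*t - 6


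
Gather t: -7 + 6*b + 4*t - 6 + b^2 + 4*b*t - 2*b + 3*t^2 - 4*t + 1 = b^2 + 4*b*t + 4*b + 3*t^2 - 12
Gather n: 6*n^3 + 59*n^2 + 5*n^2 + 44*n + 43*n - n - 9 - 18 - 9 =6*n^3 + 64*n^2 + 86*n - 36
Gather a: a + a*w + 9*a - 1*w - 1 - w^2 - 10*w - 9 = a*(w + 10) - w^2 - 11*w - 10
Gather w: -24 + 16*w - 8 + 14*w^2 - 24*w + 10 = 14*w^2 - 8*w - 22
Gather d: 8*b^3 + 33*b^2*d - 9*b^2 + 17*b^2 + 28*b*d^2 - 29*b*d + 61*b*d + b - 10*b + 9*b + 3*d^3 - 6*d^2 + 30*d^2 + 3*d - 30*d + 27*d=8*b^3 + 8*b^2 + 3*d^3 + d^2*(28*b + 24) + d*(33*b^2 + 32*b)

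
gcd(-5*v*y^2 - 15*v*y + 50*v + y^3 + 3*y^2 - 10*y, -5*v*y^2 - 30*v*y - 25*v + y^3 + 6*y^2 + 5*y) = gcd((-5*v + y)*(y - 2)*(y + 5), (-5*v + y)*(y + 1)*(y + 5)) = -5*v*y - 25*v + y^2 + 5*y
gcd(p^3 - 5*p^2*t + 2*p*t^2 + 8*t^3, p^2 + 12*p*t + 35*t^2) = 1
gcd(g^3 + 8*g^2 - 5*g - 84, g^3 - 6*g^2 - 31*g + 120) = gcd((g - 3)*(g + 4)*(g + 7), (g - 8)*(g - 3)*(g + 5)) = g - 3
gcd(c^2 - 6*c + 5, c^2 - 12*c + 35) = c - 5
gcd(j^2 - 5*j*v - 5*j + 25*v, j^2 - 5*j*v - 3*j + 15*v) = -j + 5*v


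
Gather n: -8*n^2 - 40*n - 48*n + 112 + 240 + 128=-8*n^2 - 88*n + 480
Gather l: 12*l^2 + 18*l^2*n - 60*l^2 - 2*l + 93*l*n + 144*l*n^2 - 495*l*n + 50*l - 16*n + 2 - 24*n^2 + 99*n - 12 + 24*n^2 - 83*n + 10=l^2*(18*n - 48) + l*(144*n^2 - 402*n + 48)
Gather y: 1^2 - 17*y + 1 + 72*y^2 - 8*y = 72*y^2 - 25*y + 2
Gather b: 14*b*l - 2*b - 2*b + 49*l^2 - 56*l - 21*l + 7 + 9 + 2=b*(14*l - 4) + 49*l^2 - 77*l + 18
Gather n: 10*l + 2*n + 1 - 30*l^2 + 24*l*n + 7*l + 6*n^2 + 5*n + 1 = -30*l^2 + 17*l + 6*n^2 + n*(24*l + 7) + 2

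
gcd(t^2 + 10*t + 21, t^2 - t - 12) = t + 3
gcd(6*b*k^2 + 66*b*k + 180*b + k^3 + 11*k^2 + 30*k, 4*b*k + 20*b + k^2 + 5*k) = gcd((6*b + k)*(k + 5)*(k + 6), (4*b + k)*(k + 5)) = k + 5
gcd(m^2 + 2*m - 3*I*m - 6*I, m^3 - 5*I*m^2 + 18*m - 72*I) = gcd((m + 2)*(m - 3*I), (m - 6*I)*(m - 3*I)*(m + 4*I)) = m - 3*I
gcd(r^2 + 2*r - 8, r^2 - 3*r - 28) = r + 4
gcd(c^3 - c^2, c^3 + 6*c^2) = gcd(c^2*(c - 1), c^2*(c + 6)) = c^2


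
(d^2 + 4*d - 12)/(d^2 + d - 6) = (d + 6)/(d + 3)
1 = 1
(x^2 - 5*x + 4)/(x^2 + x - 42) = (x^2 - 5*x + 4)/(x^2 + x - 42)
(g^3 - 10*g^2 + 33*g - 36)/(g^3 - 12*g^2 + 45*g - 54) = (g - 4)/(g - 6)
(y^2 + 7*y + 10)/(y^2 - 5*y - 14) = (y + 5)/(y - 7)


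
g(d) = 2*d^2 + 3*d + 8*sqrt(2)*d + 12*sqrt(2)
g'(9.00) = 50.31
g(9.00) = 307.79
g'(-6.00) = -9.69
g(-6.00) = 3.09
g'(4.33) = 31.63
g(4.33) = 116.45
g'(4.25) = 31.31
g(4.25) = 113.93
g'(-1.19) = 9.55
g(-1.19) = 2.77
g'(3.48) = 28.23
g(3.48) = 91.00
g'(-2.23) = 5.39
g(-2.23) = -5.00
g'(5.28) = 35.43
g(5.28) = 148.30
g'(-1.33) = 8.99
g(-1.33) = 1.47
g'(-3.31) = 1.07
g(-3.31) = -8.50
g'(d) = 4*d + 3 + 8*sqrt(2)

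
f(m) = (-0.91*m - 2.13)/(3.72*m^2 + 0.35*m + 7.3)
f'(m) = (-7.44*m - 0.35)*(-0.91*m - 2.13)/(3.72*m^2 + 0.35*m + 7.3)^2 - 0.91/(3.72*m^2 + 0.35*m + 7.3)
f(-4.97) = 0.02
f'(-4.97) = -0.00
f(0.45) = -0.31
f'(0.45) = 0.03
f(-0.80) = -0.15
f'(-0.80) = -0.19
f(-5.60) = 0.02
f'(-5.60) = 0.00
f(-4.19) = 0.02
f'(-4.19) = -0.00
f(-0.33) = -0.24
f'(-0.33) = -0.19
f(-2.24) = -0.00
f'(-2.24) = -0.04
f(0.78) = -0.29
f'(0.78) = 0.09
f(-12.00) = 0.02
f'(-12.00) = 0.00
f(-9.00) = 0.02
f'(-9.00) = 0.00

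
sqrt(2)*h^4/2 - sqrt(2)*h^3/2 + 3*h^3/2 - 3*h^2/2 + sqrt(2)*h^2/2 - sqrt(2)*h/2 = h*(h - 1)*(h + sqrt(2))*(sqrt(2)*h/2 + 1/2)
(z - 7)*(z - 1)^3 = z^4 - 10*z^3 + 24*z^2 - 22*z + 7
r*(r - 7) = r^2 - 7*r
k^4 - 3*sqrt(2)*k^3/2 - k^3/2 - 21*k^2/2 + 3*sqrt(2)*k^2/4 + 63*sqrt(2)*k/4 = k*(k - 7/2)*(k + 3)*(k - 3*sqrt(2)/2)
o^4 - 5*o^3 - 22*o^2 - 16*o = o*(o - 8)*(o + 1)*(o + 2)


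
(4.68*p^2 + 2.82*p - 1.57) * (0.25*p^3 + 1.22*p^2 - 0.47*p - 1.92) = 1.17*p^5 + 6.4146*p^4 + 0.8483*p^3 - 12.2264*p^2 - 4.6765*p + 3.0144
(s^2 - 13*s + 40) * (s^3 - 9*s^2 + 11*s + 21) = s^5 - 22*s^4 + 168*s^3 - 482*s^2 + 167*s + 840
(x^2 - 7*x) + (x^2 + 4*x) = 2*x^2 - 3*x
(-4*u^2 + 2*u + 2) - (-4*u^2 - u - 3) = 3*u + 5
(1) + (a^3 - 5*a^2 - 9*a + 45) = a^3 - 5*a^2 - 9*a + 46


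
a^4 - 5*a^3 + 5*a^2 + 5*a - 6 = (a - 3)*(a - 2)*(a - 1)*(a + 1)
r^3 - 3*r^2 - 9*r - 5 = (r - 5)*(r + 1)^2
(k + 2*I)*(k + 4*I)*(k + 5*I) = k^3 + 11*I*k^2 - 38*k - 40*I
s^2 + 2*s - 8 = (s - 2)*(s + 4)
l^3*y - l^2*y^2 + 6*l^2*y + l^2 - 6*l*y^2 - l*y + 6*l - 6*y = (l + 6)*(l - y)*(l*y + 1)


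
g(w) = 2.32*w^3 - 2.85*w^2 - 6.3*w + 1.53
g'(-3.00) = 73.44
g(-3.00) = -67.86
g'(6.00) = 210.06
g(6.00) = 362.25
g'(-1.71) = 23.80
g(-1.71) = -7.63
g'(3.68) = 66.98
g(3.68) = 55.37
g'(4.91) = 133.51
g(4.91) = 176.51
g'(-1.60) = 20.64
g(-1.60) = -5.19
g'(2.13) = 13.14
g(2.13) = -2.40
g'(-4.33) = 148.87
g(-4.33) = -212.97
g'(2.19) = 14.60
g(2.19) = -1.57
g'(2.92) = 36.40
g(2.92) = 16.60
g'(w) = 6.96*w^2 - 5.7*w - 6.3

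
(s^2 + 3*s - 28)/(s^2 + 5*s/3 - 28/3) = 3*(s^2 + 3*s - 28)/(3*s^2 + 5*s - 28)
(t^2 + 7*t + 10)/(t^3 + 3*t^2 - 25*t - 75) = (t + 2)/(t^2 - 2*t - 15)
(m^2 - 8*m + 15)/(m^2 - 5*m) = (m - 3)/m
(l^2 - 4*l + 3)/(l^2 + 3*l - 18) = (l - 1)/(l + 6)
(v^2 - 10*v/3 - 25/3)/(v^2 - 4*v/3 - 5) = (v - 5)/(v - 3)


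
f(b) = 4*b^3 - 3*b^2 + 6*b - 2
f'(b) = 12*b^2 - 6*b + 6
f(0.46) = 0.51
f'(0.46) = 5.78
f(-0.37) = -4.83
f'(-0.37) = 9.86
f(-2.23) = -74.66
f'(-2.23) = 79.05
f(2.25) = 41.88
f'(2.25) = 53.25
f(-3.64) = -256.50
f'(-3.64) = 186.84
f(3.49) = 152.43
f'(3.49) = 131.22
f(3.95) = 221.41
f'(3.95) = 169.53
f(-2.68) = -116.62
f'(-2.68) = 108.27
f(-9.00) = -3215.00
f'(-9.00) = 1032.00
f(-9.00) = -3215.00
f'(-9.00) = 1032.00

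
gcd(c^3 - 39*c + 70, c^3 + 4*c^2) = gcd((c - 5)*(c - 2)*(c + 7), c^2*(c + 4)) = 1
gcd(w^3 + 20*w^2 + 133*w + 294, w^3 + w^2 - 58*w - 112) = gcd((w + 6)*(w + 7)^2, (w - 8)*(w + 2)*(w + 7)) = w + 7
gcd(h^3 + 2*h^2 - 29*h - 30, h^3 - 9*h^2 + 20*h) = h - 5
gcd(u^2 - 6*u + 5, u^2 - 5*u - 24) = 1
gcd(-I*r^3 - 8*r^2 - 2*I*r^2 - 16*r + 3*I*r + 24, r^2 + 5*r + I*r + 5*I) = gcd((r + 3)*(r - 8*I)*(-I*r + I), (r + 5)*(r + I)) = 1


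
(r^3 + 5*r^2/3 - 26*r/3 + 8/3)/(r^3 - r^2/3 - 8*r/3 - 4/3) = (3*r^2 + 11*r - 4)/(3*r^2 + 5*r + 2)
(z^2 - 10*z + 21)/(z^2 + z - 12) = (z - 7)/(z + 4)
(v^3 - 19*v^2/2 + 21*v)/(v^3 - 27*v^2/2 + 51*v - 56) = v*(v - 6)/(v^2 - 10*v + 16)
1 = 1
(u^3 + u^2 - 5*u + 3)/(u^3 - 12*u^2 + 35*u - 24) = (u^2 + 2*u - 3)/(u^2 - 11*u + 24)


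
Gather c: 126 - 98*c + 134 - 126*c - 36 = 224 - 224*c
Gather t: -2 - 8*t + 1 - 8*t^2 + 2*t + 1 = -8*t^2 - 6*t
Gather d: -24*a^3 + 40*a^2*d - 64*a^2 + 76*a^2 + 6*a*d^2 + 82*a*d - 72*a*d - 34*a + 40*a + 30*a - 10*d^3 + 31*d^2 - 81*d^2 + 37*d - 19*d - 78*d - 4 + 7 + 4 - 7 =-24*a^3 + 12*a^2 + 36*a - 10*d^3 + d^2*(6*a - 50) + d*(40*a^2 + 10*a - 60)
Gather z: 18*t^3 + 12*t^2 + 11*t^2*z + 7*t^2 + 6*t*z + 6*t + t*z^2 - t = 18*t^3 + 19*t^2 + t*z^2 + 5*t + z*(11*t^2 + 6*t)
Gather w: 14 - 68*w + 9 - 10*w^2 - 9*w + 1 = -10*w^2 - 77*w + 24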